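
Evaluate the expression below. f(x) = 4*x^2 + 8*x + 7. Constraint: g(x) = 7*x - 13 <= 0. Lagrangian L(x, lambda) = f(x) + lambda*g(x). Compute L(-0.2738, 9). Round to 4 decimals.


Step 1: Evaluate f(x).
f(-0.2738) = 4*(-0.2738)^2 + 8*(-0.2738) + 7 = 5.1095
Step 2: Evaluate g(x).
g(-0.2738) = 7*-0.2738 - 13 = -14.9166
Step 3: Compute Lagrangian.
L = 5.1095 + 9*-14.9166 = -129.1399


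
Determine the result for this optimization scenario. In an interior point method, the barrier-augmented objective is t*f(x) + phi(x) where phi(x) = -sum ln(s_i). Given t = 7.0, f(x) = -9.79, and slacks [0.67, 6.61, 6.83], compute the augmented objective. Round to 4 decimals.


Step 1: Compute log-barrier.
ln values: [-0.4005, 1.8886, 1.9213]
phi = -(-0.4005 + 1.8886 + 1.9213) = -3.4094
Step 2: Compute augmented objective.
t*f(x) = 7.0*-9.79 = -68.53
Total = -68.53 - 3.4094 = -71.9394


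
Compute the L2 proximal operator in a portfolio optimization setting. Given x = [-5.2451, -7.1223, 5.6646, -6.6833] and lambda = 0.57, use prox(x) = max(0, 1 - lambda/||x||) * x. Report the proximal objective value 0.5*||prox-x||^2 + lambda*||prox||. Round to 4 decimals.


Step 1: Compute ||x||.
||x|| = 12.4496
Step 2: Compute scaling factor.
scale = max(0, 1 - 0.57/12.4496) = 0.9542
Step 3: prox(x) = [-5.005, -6.7962, 5.4052, -6.3773]
||prox(x)|| = 11.8796
Step 4: Proximal objective.
0.5*||prox-x||^2 = 0.1625
lambda*||prox|| = 6.7714
Total = 6.9338


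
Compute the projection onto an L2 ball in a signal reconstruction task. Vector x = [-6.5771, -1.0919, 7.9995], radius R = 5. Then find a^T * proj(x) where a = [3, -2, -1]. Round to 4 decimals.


Step 1: Compute ||x|| (intermediates to 6 decimals).
||x|| = sqrt((-6.5771)^2 + (-1.0919)^2 + 7.9995^2) = 10.413572
Step 2: Project.
Since ||x|| > R, scale = R/||x|| = 5/10.413572 = 0.480143, proj(x) = scale * x
proj(x) = [-3.157949, -0.524268, 3.840904]
Step 3: Dot product.
a^T * proj(x) = 3*(-3.157949) - 2*(-0.524268) - 1*3.840904 = -12.2662


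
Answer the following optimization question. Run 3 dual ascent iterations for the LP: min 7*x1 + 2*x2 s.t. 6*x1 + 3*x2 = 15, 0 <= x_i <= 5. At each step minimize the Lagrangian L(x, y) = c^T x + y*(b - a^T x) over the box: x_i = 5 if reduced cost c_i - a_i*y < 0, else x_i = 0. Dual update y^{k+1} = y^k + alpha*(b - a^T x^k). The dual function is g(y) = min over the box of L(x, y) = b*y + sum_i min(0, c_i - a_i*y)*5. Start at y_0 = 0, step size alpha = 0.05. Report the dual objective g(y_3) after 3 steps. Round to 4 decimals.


Dual ascent for LP: min 7*x1 + 2*x2, 6*x1 + 3*x2 = 15, 0 <= x_i <= 5
Step 1: y^k = 0.0, reduced costs: (7.0, 2.0)
  x^k = (0.0, 0.0), subgradient = b - a^T x = 15.0
  y^{k+1} = 0.0 + 0.05*15.0 = 0.75
Step 2: y^k = 0.75, reduced costs: (2.5, -0.25)
  x^k = (0.0, 5.0), subgradient = b - a^T x = 0.0
  y^{k+1} = 0.75 + 0.05*0.0 = 0.75
Step 3: y^k = 0.75, reduced costs: (2.5, -0.25)
  x^k = (0.0, 5.0), subgradient = b - a^T x = 0.0
  y^{k+1} = 0.75 + 0.05*0.0 = 0.75
Dual objective at y_3 = 0.75: reduced costs (2.5, -0.25), box minimizer x = (0.0, 5.0)
g(y_3) = b*y + (c1 - a1*y)*x1 + (c2 - a2*y)*x2 = 15*0.75 + 2.5*0.0 + (-0.25)*5.0 = 11.25 + 0.0 - 1.25 = 10.0


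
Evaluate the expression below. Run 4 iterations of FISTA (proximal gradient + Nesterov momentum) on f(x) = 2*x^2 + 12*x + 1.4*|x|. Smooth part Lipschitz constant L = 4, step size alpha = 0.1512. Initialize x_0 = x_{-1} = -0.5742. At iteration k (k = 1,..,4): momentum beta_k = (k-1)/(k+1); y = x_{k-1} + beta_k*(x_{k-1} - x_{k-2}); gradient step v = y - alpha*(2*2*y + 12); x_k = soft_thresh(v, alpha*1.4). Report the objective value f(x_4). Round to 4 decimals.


FISTA on f(x) = 2*x^2 + 12*x + 1.4*|x|
L = 4, alpha = 0.1512
Iteration 1: beta = 0.0, y = -0.5742 + 0.0*(-0.5742 + 0.5742) = -0.5742
  grad(y) = 9.7032, v = y - alpha*grad = -2.0413
  prox(v) = soft_thresh(-2.0413, 0.2117) = -1.8296
Iteration 2: beta = 0.3333, y = -1.8296 + 0.3333*(-1.8296 + 0.5742) = -2.2481
  grad(y) = 3.0075, v = y - alpha*grad = -2.7029
  prox(v) = soft_thresh(-2.7029, 0.2117) = -2.4912
Iteration 3: beta = 0.5, y = -2.4912 + 0.5*(-2.4912 + 1.8296) = -2.8219
  grad(y) = 0.7122, v = y - alpha*grad = -2.9296
  prox(v) = soft_thresh(-2.9296, 0.2117) = -2.718
Iteration 4: beta = 0.6, y = -2.718 + 0.6*(-2.718 + 2.4912) = -2.854
  grad(y) = 0.5839, v = y - alpha*grad = -2.9423
  prox(v) = soft_thresh(-2.9423, 0.2117) = -2.7306
f(x_4) = 2*(-2.7306)^2 + 12*(-2.7306) + 1.4*|-2.7306| = -14.032


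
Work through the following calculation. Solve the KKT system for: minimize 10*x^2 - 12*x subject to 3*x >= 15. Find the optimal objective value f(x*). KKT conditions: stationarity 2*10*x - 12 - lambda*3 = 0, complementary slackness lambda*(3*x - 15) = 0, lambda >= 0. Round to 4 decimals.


Step 1: Try lambda = 0 (constraint inactive).
x_unc = 12/(2*10) = 0.6
Check: 3*0.6 = 1.8 < 15 -- violated!
Step 2: Constraint must be active: 3*x = 15
x* = 15/3 = 5.0
lambda = (2*10*5.0 - 12)/3 = 29.3333
Step 3: Compute optimal value.
f(x*) = 10*5.0^2 - 12*5.0 = 190.0


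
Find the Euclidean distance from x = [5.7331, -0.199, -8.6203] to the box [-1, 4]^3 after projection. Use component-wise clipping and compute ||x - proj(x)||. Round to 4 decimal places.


Project each component onto [-1, 4].
clip(5.7331) = 4.0, clip(-0.199) = -0.199, clip(-8.6203) = -1.0
Projection = [4.0, -0.199, -1.0]
Squared diffs: [3.0036, 0.0, 58.069]
Distance = sqrt(61.0726) = 7.8149


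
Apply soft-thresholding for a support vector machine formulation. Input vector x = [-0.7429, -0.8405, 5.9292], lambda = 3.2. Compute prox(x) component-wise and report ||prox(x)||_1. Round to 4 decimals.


Soft-thresholding with lambda = 3.2:
prox(-0.7429) = sign(-0.7429)*max(|-0.7429| - 3.2, 0) = 0.0
prox(-0.8405) = sign(-0.8405)*max(|-0.8405| - 3.2, 0) = 0.0
prox(5.9292) = sign(5.9292)*max(|5.9292| - 3.2, 0) = 2.7292
prox(x) = [0.0, 0.0, 2.7292]
||prox(x)||_1 = 0.0 + 0.0 + 2.7292 = 2.7292


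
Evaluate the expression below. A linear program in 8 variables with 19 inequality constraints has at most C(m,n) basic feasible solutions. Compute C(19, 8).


Each vertex corresponds to some choice of n active constraints out of m, so the number of vertices is at most C(m, n) = m! / (n!(m-n)!).
m = 19, n = 8
Numerator: 19 * 18 * 17 * 16 * 15 * 14 * 13 * 12
Denominator: 8! = 40320
C(19, 8) = 75582


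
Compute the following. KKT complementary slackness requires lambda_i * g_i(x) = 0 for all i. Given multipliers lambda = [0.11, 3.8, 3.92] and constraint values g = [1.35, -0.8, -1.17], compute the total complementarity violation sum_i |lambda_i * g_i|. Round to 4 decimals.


KKT complementary slackness check:
lambda_1 * g_1 = 0.11 * 1.35 = 0.1485
lambda_2 * g_2 = 3.8 * -0.8 = -3.04
lambda_3 * g_3 = 3.92 * -1.17 = -4.5864
Total violation = 0.1485 + 3.04 + 4.5864 = 7.7749


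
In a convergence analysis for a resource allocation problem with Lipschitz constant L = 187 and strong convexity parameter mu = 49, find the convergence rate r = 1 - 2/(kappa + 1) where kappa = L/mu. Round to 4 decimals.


Step 1: Compute the condition number.
kappa = L/mu = 187/49 = 3.8163
Step 2: Compute the convergence rate.
r = 1 - 2/(kappa + 1) = 1 - 2*mu/(L + mu) = (L - mu)/(L + mu) = 138/236 = 0.5847


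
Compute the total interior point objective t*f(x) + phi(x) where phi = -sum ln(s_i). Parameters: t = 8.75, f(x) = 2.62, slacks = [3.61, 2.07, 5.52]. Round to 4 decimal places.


Step 1: Compute log-barrier.
ln values: [1.2837, 0.7275, 1.7084]
phi = -(1.2837 + 0.7275 + 1.7084) = -3.7196
Step 2: Compute augmented objective.
t*f(x) = 8.75*2.62 = 22.925
Total = 22.925 - 3.7196 = 19.2054


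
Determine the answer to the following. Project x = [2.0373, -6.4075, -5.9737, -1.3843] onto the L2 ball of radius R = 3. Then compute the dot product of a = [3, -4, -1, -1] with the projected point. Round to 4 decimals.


Step 1: Compute ||x|| (intermediates to 6 decimals).
||x|| = sqrt(2.0373^2 + (-6.4075)^2 + (-5.9737)^2 + (-1.3843)^2) = 9.099892
Step 2: Project.
Since ||x|| > R, scale = R/||x|| = 3/9.099892 = 0.329674, proj(x) = scale * x
proj(x) = [0.671645, -2.112386, -1.969374, -0.456368]
Step 3: Dot product.
a^T * proj(x) = 3*0.671645 - 4*(-2.112386) - 1*(-1.969374) - 1*(-0.456368) = 12.8902


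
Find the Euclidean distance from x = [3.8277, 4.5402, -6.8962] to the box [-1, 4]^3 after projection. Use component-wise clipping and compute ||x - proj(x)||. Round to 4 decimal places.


Project each component onto [-1, 4].
clip(3.8277) = 3.8277, clip(4.5402) = 4.0, clip(-6.8962) = -1.0
Projection = [3.8277, 4.0, -1.0]
Squared diffs: [0.0, 0.2918, 34.7652]
Distance = sqrt(35.057) = 5.9209


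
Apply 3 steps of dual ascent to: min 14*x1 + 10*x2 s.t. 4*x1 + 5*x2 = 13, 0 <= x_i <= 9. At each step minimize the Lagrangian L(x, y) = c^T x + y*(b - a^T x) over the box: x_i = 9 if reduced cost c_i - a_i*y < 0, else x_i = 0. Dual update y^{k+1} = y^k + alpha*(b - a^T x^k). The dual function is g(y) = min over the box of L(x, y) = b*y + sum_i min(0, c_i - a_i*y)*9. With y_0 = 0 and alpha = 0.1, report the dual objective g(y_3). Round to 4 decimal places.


Dual ascent for LP: min 14*x1 + 10*x2, 4*x1 + 5*x2 = 13, 0 <= x_i <= 9
Step 1: y^k = 0.0, reduced costs: (14.0, 10.0)
  x^k = (0.0, 0.0), subgradient = b - a^T x = 13.0
  y^{k+1} = 0.0 + 0.1*13.0 = 1.3
Step 2: y^k = 1.3, reduced costs: (8.8, 3.5)
  x^k = (0.0, 0.0), subgradient = b - a^T x = 13.0
  y^{k+1} = 1.3 + 0.1*13.0 = 2.6
Step 3: y^k = 2.6, reduced costs: (3.6, -3.0)
  x^k = (0.0, 9.0), subgradient = b - a^T x = -32.0
  y^{k+1} = 2.6 + 0.1*-32.0 = -0.6
Dual objective at y_3 = -0.6: reduced costs (16.4, 13.0), box minimizer x = (0.0, 0.0)
g(y_3) = b*y + (c1 - a1*y)*x1 + (c2 - a2*y)*x2 = 13*(-0.6) + 16.4*0.0 + 13.0*0.0 = -7.8 + 0.0 + 0.0 = -7.8


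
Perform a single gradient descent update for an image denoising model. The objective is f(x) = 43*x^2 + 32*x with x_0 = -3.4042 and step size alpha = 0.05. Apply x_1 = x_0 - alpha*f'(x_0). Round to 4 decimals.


We compute the gradient at x_0 and apply the update.
f'(x) = 86*x + 32
f'(-3.4042) = 86*-3.4042 + 32 = -260.7612
x_1 = -3.4042 - 0.05*-260.7612 = 9.6339


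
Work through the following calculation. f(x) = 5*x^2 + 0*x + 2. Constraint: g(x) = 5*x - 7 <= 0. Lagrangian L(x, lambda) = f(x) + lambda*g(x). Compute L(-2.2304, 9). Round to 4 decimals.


Step 1: Evaluate f(x).
f(-2.2304) = 5*(-2.2304)^2 + 0*(-2.2304) + 2 = 26.8734
Step 2: Evaluate g(x).
g(-2.2304) = 5*-2.2304 - 7 = -18.152
Step 3: Compute Lagrangian.
L = 26.8734 + 9*-18.152 = -136.4946


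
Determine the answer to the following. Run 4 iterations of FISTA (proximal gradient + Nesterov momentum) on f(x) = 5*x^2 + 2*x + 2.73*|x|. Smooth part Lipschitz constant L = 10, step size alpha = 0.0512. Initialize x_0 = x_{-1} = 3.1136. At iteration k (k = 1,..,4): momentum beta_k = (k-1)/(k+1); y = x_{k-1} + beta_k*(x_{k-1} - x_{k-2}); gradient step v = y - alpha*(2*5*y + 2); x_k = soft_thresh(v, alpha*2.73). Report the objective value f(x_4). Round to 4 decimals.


FISTA on f(x) = 5*x^2 + 2*x + 2.73*|x|
L = 10, alpha = 0.0512
Iteration 1: beta = 0.0, y = 3.1136 + 0.0*(3.1136 - 3.1136) = 3.1136
  grad(y) = 33.136, v = y - alpha*grad = 1.417
  prox(v) = soft_thresh(1.417, 0.1398) = 1.2773
Iteration 2: beta = 0.3333, y = 1.2773 + 0.3333*(1.2773 - 3.1136) = 0.6651
  grad(y) = 8.6515, v = y - alpha*grad = 0.2222
  prox(v) = soft_thresh(0.2222, 0.1398) = 0.0824
Iteration 3: beta = 0.5, y = 0.0824 + 0.5*(0.0824 - 1.2773) = -0.515
  grad(y) = -3.1501, v = y - alpha*grad = -0.3537
  prox(v) = soft_thresh(-0.3537, 0.1398) = -0.2139
Iteration 4: beta = 0.6, y = -0.2139 + 0.6*(-0.2139 - 0.0824) = -0.3918
  grad(y) = -1.9176, v = y - alpha*grad = -0.2936
  prox(v) = soft_thresh(-0.2936, 0.1398) = -0.1538
f(x_4) = 5*(-0.1538)^2 + 2*(-0.1538) + 2.73*|-0.1538| = 0.2306


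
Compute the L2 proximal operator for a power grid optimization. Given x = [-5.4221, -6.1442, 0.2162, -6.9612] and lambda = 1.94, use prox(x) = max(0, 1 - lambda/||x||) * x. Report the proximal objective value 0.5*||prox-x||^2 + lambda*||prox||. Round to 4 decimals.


Step 1: Compute ||x||.
||x|| = 10.7543
Step 2: Compute scaling factor.
scale = max(0, 1 - 1.94/10.7543) = 0.8196
Step 3: prox(x) = [-4.444, -5.0358, 0.1772, -5.7055]
||prox(x)|| = 8.8143
Step 4: Proximal objective.
0.5*||prox-x||^2 = 1.8818
lambda*||prox|| = 17.0997
Total = 18.9816


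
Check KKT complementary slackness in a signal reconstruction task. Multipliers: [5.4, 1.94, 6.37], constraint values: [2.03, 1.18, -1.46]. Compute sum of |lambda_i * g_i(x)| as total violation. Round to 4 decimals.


KKT complementary slackness check:
lambda_1 * g_1 = 5.4 * 2.03 = 10.962
lambda_2 * g_2 = 1.94 * 1.18 = 2.2892
lambda_3 * g_3 = 6.37 * -1.46 = -9.3002
Total violation = 10.962 + 2.2892 + 9.3002 = 22.5514


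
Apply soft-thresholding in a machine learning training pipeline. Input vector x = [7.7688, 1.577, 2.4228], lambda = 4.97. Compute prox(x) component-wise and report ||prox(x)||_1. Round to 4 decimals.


Soft-thresholding with lambda = 4.97:
prox(7.7688) = sign(7.7688)*max(|7.7688| - 4.97, 0) = 2.7988
prox(1.577) = sign(1.577)*max(|1.577| - 4.97, 0) = 0.0
prox(2.4228) = sign(2.4228)*max(|2.4228| - 4.97, 0) = 0.0
prox(x) = [2.7988, 0.0, 0.0]
||prox(x)||_1 = 2.7988 + 0.0 + 0.0 = 2.7988


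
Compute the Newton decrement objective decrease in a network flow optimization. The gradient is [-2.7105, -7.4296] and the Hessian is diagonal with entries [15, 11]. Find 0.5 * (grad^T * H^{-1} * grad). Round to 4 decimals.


Step 1: H is diagonal, so H^(-1) * g = [-0.1807, -0.6754].
Step 2: g^T H^(-1) g = sum_i g_i^2 / H_ii
  = (-2.7105)^2/15 + (-7.4296)^2/11
  = 0.4898 + 5.0181 = 5.5079
Step 3: Objective decrease = 0.5 * g^T H^(-1) g = 2.7539


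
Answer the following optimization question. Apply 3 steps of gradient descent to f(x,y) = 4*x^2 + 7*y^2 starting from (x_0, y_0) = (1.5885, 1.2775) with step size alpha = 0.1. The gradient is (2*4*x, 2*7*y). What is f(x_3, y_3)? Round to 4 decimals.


Gradient descent on f(x,y) = 4*x^2 + 7*y^2.
Starting point: (1.5885, 1.2775), alpha = 0.1
Step 1: grad_x = 2*4*1.5885 = 12.708, grad_y = 2*7*1.2775 = 17.885
  x_1 = 1.5885 - 0.1*12.708 = 0.3177
  y_1 = 1.2775 - 0.1*17.885 = -0.511
Step 2: grad_x = 2*4*0.3177 = 2.5416, grad_y = 2*7*-0.511 = -7.154
  x_2 = 0.3177 - 0.1*2.5416 = 0.0635
  y_2 = -0.511 - 0.1*-7.154 = 0.2044
Step 3: grad_x = 2*4*0.0635 = 0.5083, grad_y = 2*7*0.2044 = 2.8616
  x_3 = 0.0635 - 0.1*0.5083 = 0.0127
  y_3 = 0.2044 - 0.1*2.8616 = -0.0818
f(0.0127, -0.0818) = 4*0.0127^2 + 7*(-0.0818)^2 = 0.0474


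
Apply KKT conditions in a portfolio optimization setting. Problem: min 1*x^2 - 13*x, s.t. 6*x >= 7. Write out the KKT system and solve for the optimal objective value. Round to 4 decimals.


Step 1: Try lambda = 0 (constraint inactive).
Stationarity: 2*1*x - 13 = 0
x* = 13/(2*1) = 6.5
Check constraint: 6*6.5 = 39.0 >= 7 -- satisfied.
Step 2: Compute optimal value.
f(x*) = 1*6.5^2 - 13*6.5 = -42.25


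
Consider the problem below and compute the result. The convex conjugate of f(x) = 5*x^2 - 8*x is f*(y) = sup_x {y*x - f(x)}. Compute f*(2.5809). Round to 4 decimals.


f*(y) = sup_x {y*x - a*x^2 - b*x} = sup_x {(y-b)*x - a*x^2}
FOC: (y - b) - 2a*x = 0 => x* = (y - b)/(2a)
x* = (2.5809 + 8)/(2*5) = 1.0581
f*(2.5809) = (y-b)^2/(4a) = (2.5809 + 8)^2/(4*5)
= 111.9554/20 = 5.5978


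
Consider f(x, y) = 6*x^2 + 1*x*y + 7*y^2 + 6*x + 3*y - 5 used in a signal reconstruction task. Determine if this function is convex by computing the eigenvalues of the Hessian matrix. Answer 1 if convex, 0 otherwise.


The Hessian of f(x,y) = 6*x^2 + 1*x*y + 7*y^2 + 6*x + 3*y - 5 is:
H = [[12, 1], [1, 14]]
Trace = 12 + 14 = 26
Determinant = 12*14 - (1)^2 = 167
Discriminant = (26)^2 - 4*167 = 8.0
Eigenvalues: lambda_1 = 11.5858, lambda_2 = 14.4142
The function is convex.

1


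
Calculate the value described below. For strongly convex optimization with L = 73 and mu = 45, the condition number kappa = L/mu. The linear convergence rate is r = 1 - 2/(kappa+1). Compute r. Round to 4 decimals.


Step 1: Compute the condition number.
kappa = L/mu = 73/45 = 1.6222
Step 2: Compute the convergence rate.
r = 1 - 2/(kappa + 1) = 1 - 2*mu/(L + mu) = (L - mu)/(L + mu) = 28/118 = 0.2373


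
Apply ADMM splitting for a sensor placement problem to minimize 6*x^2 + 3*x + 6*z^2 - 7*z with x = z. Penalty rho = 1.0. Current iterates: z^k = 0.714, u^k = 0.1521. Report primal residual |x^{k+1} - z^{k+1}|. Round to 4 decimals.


ADMM iteration with rho = 1.0, z^k = 0.714, u^k = 0.1521
Step 1: x-update.
Minimize 6*x^2 + 3*x + (1.0/2)*(x - 0.714 + 0.1521)^2
FOC: (2*6 + 1.0)*x = -3 + 1.0*(0.714 - 0.1521)
x^{k+1} = -0.1875
Step 2: z-update.
Minimize 6*z^2 - 7*z + (1.0/2)*(-0.1875 - z + 0.1521)^2
FOC: (2*6 + 1.0)*z = 7 + 1.0*(-0.1875 + 0.1521)
z^{k+1} = 0.5357
Step 3: u-update.
u^{k+1} = 0.1521 - 0.1875 - 0.5357 = -0.5712
Step 4: Primal residual = |-0.1875 - 0.5357| = 0.7233


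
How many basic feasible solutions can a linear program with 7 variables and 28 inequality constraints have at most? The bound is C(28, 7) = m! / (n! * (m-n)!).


Each vertex corresponds to some choice of n active constraints out of m, so the number of vertices is at most C(m, n) = m! / (n!(m-n)!).
m = 28, n = 7
Numerator: 28 * 27 * 26 * 25 * 24 * 23 * 22
Denominator: 7! = 5040
C(28, 7) = 1184040


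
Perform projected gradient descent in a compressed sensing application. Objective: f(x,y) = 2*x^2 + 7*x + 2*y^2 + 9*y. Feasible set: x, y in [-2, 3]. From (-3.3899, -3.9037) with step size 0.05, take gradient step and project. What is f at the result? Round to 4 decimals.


Step 1: Compute gradient at (-3.3899, -3.9037).
grad_x = 2*2*-3.3899 + 7 = -6.5596
grad_y = 2*2*-3.9037 + 9 = -6.6148
Step 2: Gradient step.
x_raw = -3.3899 - 0.05*-6.5596 = -3.0619
y_raw = -3.9037 - 0.05*-6.6148 = -3.573
Step 3: Project onto [-2, 3].
x_proj = clip(-3.0619) = -2.0
y_proj = clip(-3.573) = -2.0
Step 4: Evaluate f.
f(-2.0, -2.0) = -16.0


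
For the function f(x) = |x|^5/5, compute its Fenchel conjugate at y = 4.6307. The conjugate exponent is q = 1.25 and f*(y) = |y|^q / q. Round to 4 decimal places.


The conjugate exponent q satisfies 1/p + 1/q = 1.
p = 5, so q = 5/(5 - 1) = 1.25
|y|^q = 4.6307^1.25 = 6.7929
f*(4.6307) = 6.7929 / 1.25 = 5.4344


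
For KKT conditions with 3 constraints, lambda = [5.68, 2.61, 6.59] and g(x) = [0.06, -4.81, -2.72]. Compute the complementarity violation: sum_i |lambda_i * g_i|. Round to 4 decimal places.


KKT complementary slackness check:
lambda_1 * g_1 = 5.68 * 0.06 = 0.3408
lambda_2 * g_2 = 2.61 * -4.81 = -12.5541
lambda_3 * g_3 = 6.59 * -2.72 = -17.9248
Total violation = 0.3408 + 12.5541 + 17.9248 = 30.8197


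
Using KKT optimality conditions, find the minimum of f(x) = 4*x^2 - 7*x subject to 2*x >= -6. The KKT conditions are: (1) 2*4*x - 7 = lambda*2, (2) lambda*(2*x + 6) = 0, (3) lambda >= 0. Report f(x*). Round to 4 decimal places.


Step 1: Try lambda = 0 (constraint inactive).
Stationarity: 2*4*x - 7 = 0
x* = 7/(2*4) = 0.875
Check constraint: 2*0.875 = 1.75 >= -6 -- satisfied.
Step 2: Compute optimal value.
f(x*) = 4*0.875^2 - 7*0.875 = -3.0625


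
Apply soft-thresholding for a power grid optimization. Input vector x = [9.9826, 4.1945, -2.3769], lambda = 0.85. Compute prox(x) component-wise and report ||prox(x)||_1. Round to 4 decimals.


Soft-thresholding with lambda = 0.85:
prox(9.9826) = sign(9.9826)*max(|9.9826| - 0.85, 0) = 9.1326
prox(4.1945) = sign(4.1945)*max(|4.1945| - 0.85, 0) = 3.3445
prox(-2.3769) = sign(-2.3769)*max(|-2.3769| - 0.85, 0) = -1.5269
prox(x) = [9.1326, 3.3445, -1.5269]
||prox(x)||_1 = 9.1326 + 3.3445 + 1.5269 = 14.004


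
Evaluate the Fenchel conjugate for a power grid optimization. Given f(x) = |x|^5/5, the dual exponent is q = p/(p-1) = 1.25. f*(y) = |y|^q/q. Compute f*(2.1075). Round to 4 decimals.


The conjugate exponent q satisfies 1/p + 1/q = 1.
p = 5, so q = 5/(5 - 1) = 1.25
|y|^q = 2.1075^1.25 = 2.5393
f*(2.1075) = 2.5393 / 1.25 = 2.0314


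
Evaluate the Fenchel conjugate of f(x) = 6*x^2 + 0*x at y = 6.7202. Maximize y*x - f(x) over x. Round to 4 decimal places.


f*(y) = sup_x {y*x - a*x^2 - b*x} = sup_x {(y-b)*x - a*x^2}
FOC: (y - b) - 2a*x = 0 => x* = (y - b)/(2a)
x* = (6.7202 - 0)/(2*6) = 0.56
f*(6.7202) = (y-b)^2/(4a) = (6.7202 - 0)^2/(4*6)
= 45.1611/24 = 1.8817


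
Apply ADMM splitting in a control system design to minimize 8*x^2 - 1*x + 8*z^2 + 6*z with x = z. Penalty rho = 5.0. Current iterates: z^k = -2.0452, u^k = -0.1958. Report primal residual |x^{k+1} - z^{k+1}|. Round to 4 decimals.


ADMM iteration with rho = 5.0, z^k = -2.0452, u^k = -0.1958
Step 1: x-update.
Minimize 8*x^2 - 1*x + (5.0/2)*(x + 2.0452 - 0.1958)^2
FOC: (2*8 + 5.0)*x = 1 + 5.0*(-2.0452 + 0.1958)
x^{k+1} = -0.3927
Step 2: z-update.
Minimize 8*z^2 + 6*z + (5.0/2)*(-0.3927 - z - 0.1958)^2
FOC: (2*8 + 5.0)*z = -6 + 5.0*(-0.3927 - 0.1958)
z^{k+1} = -0.4258
Step 3: u-update.
u^{k+1} = -0.1958 - 0.3927 + 0.4258 = -0.1627
Step 4: Primal residual = |-0.3927 + 0.4258| = 0.0331


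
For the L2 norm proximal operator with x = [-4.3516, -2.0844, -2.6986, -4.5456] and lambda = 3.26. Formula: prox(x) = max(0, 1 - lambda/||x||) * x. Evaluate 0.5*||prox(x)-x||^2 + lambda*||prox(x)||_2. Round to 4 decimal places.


Step 1: Compute ||x||.
||x|| = 7.1572
Step 2: Compute scaling factor.
scale = max(0, 1 - 3.26/7.1572) = 0.5445
Step 3: prox(x) = [-2.3695, -1.135, -1.4694, -2.4752]
||prox(x)|| = 3.8972
Step 4: Proximal objective.
0.5*||prox-x||^2 = 5.3138
lambda*||prox|| = 12.7049
Total = 18.0188


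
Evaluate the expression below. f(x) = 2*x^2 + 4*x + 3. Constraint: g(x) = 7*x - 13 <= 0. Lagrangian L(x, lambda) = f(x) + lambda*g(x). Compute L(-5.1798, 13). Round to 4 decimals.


Step 1: Evaluate f(x).
f(-5.1798) = 2*(-5.1798)^2 + 4*(-5.1798) + 3 = 35.9415
Step 2: Evaluate g(x).
g(-5.1798) = 7*-5.1798 - 13 = -49.2586
Step 3: Compute Lagrangian.
L = 35.9415 + 13*-49.2586 = -604.4203


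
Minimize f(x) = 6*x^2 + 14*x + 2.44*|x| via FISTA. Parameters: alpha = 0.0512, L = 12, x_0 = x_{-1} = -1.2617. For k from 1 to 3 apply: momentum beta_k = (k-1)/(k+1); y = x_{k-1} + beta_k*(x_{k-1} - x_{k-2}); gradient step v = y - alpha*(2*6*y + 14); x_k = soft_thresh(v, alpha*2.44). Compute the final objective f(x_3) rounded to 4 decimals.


FISTA on f(x) = 6*x^2 + 14*x + 2.44*|x|
L = 12, alpha = 0.0512
Iteration 1: beta = 0.0, y = -1.2617 + 0.0*(-1.2617 + 1.2617) = -1.2617
  grad(y) = -1.1404, v = y - alpha*grad = -1.2033
  prox(v) = soft_thresh(-1.2033, 0.1249) = -1.0784
Iteration 2: beta = 0.3333, y = -1.0784 + 0.3333*(-1.0784 + 1.2617) = -1.0173
  grad(y) = 1.7927, v = y - alpha*grad = -1.1091
  prox(v) = soft_thresh(-1.1091, 0.1249) = -0.9841
Iteration 3: beta = 0.5, y = -0.9841 + 0.5*(-0.9841 + 1.0784) = -0.937
  grad(y) = 2.7559, v = y - alpha*grad = -1.0781
  prox(v) = soft_thresh(-1.0781, 0.1249) = -0.9532
f(x_3) = 6*(-0.9532)^2 + 14*(-0.9532) + 2.44*|-0.9532| = -5.5674


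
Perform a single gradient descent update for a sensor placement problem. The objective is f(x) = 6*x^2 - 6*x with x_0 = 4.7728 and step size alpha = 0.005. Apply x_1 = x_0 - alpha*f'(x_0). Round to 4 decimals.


We compute the gradient at x_0 and apply the update.
f'(x) = 12*x - 6
f'(4.7728) = 12*4.7728 - 6 = 51.2736
x_1 = 4.7728 - 0.005*51.2736 = 4.5164


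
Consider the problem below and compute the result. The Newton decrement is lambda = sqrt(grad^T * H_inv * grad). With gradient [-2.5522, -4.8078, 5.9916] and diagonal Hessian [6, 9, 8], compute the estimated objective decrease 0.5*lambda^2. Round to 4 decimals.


Step 1: H is diagonal, so H^(-1) * g = [-0.4254, -0.5342, 0.749].
Step 2: g^T H^(-1) g = sum_i g_i^2 / H_ii
  = (-2.5522)^2/6 + (-4.8078)^2/9 + (5.9916)^2/8
  = 1.0856 + 2.5683 + 4.4874 = 8.1414
Step 3: Objective decrease = 0.5 * g^T H^(-1) g = 4.0707


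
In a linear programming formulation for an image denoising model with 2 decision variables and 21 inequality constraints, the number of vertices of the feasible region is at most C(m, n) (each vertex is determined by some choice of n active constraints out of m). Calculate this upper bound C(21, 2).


Each vertex corresponds to some choice of n active constraints out of m, so the number of vertices is at most C(m, n) = m! / (n!(m-n)!).
m = 21, n = 2
Numerator: 21 * 20
Denominator: 2! = 2
C(21, 2) = 210


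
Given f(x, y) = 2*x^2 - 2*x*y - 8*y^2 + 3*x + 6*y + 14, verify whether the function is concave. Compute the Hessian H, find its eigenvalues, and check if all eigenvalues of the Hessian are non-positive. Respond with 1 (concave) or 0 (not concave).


The Hessian of f(x,y) = 2*x^2 - 2*x*y - 8*y^2 + 3*x + 6*y + 14 is:
H = [[4, -2], [-2, -16]]
Trace = 4 - 16 = -12
Determinant = 4*-16 - (-2)^2 = -68
Discriminant = (-12)^2 - 4*-68 = 416.0
Eigenvalues: lambda_1 = -16.198, lambda_2 = 4.198
The function is not concave.

0


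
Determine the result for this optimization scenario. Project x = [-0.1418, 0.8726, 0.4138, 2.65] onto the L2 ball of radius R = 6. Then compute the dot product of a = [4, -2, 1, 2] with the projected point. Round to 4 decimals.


Step 1: Compute ||x|| (intermediates to 6 decimals).
||x|| = sqrt((-0.1418)^2 + 0.8726^2 + 0.4138^2 + 2.65^2) = 2.824052
Step 2: Project.
Since ||x|| <= R, proj = x (no scaling needed).
proj(x) = [-0.1418, 0.8726, 0.4138, 2.65]
Step 3: Dot product.
a^T * proj(x) = 4*(-0.1418) - 2*0.8726 + 1*0.4138 + 2*2.65 = 3.4014


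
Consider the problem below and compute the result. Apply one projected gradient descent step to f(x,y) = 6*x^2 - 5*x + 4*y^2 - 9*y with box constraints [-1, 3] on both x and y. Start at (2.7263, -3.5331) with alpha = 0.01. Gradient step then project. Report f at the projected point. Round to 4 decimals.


Step 1: Compute gradient at (2.7263, -3.5331).
grad_x = 2*6*2.7263 - 5 = 27.7156
grad_y = 2*4*-3.5331 - 9 = -37.2648
Step 2: Gradient step.
x_raw = 2.7263 - 0.01*27.7156 = 2.4491
y_raw = -3.5331 - 0.01*-37.2648 = -3.1605
Step 3: Project onto [-1, 3].
x_proj = clip(2.4491) = 2.4491
y_proj = clip(-3.1605) = -1.0
Step 4: Evaluate f.
f(2.4491, -1.0) = 36.7441


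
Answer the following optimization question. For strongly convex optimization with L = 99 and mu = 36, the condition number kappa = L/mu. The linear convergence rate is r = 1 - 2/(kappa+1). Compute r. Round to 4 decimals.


Step 1: Compute the condition number.
kappa = L/mu = 99/36 = 2.75
Step 2: Compute the convergence rate.
r = 1 - 2/(kappa + 1) = 1 - 2*mu/(L + mu) = (L - mu)/(L + mu) = 63/135 = 0.4667


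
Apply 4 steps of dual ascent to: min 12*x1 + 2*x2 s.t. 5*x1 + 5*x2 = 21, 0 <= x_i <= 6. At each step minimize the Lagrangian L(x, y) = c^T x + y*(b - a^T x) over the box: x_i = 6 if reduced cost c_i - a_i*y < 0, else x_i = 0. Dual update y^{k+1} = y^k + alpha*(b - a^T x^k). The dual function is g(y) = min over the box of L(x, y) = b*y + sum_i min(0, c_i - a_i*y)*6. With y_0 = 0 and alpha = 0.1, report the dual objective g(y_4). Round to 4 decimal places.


Dual ascent for LP: min 12*x1 + 2*x2, 5*x1 + 5*x2 = 21, 0 <= x_i <= 6
Step 1: y^k = 0.0, reduced costs: (12.0, 2.0)
  x^k = (0.0, 0.0), subgradient = b - a^T x = 21.0
  y^{k+1} = 0.0 + 0.1*21.0 = 2.1
Step 2: y^k = 2.1, reduced costs: (1.5, -8.5)
  x^k = (0.0, 6.0), subgradient = b - a^T x = -9.0
  y^{k+1} = 2.1 + 0.1*-9.0 = 1.2
Step 3: y^k = 1.2, reduced costs: (6.0, -4.0)
  x^k = (0.0, 6.0), subgradient = b - a^T x = -9.0
  y^{k+1} = 1.2 + 0.1*-9.0 = 0.3
Step 4: y^k = 0.3, reduced costs: (10.5, 0.5)
  x^k = (0.0, 0.0), subgradient = b - a^T x = 21.0
  y^{k+1} = 0.3 + 0.1*21.0 = 2.4
Dual objective at y_4 = 2.4: reduced costs (0.0, -10.0), box minimizer x = (0.0, 6.0)
g(y_4) = b*y + (c1 - a1*y)*x1 + (c2 - a2*y)*x2 = 21*2.4 + 0.0*0.0 + (-10.0)*6.0 = 50.4 + 0.0 - 60.0 = -9.6


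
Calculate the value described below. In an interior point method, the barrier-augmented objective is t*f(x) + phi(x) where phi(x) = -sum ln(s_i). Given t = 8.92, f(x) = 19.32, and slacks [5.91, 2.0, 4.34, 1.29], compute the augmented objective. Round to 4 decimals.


Step 1: Compute log-barrier.
ln values: [1.7766, 0.6931, 1.4679, 0.2546]
phi = -(1.7766 + 0.6931 + 1.4679 + 0.2546) = -4.1923
Step 2: Compute augmented objective.
t*f(x) = 8.92*19.32 = 172.3344
Total = 172.3344 - 4.1923 = 168.1421


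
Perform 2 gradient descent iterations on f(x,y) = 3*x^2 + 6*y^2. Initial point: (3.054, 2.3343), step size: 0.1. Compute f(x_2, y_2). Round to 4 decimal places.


Gradient descent on f(x,y) = 3*x^2 + 6*y^2.
Starting point: (3.054, 2.3343), alpha = 0.1
Step 1: grad_x = 2*3*3.054 = 18.324, grad_y = 2*6*2.3343 = 28.0116
  x_1 = 3.054 - 0.1*18.324 = 1.2216
  y_1 = 2.3343 - 0.1*28.0116 = -0.4669
Step 2: grad_x = 2*3*1.2216 = 7.3296, grad_y = 2*6*-0.4669 = -5.6023
  x_2 = 1.2216 - 0.1*7.3296 = 0.4886
  y_2 = -0.4669 - 0.1*-5.6023 = 0.0934
f(0.4886, 0.0934) = 3*0.4886^2 + 6*0.0934^2 = 0.7686


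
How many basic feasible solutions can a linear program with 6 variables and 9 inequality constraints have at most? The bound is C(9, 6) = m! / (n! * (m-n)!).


Each vertex corresponds to some choice of n active constraints out of m, so the number of vertices is at most C(m, n) = m! / (n!(m-n)!).
m = 9, n = 6
Numerator: 9 * 8 * 7 * 6 * 5 * 4
Denominator: 6! = 720
C(9, 6) = 84


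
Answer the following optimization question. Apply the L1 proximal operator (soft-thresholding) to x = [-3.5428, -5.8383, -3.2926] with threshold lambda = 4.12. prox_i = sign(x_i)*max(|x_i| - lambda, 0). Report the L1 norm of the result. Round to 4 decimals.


Soft-thresholding with lambda = 4.12:
prox(-3.5428) = sign(-3.5428)*max(|-3.5428| - 4.12, 0) = 0.0
prox(-5.8383) = sign(-5.8383)*max(|-5.8383| - 4.12, 0) = -1.7183
prox(-3.2926) = sign(-3.2926)*max(|-3.2926| - 4.12, 0) = 0.0
prox(x) = [0.0, -1.7183, 0.0]
||prox(x)||_1 = 0.0 + 1.7183 + 0.0 = 1.7183


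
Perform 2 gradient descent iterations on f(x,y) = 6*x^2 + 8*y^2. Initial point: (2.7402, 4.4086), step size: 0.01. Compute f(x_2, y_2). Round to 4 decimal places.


Gradient descent on f(x,y) = 6*x^2 + 8*y^2.
Starting point: (2.7402, 4.4086), alpha = 0.01
Step 1: grad_x = 2*6*2.7402 = 32.8824, grad_y = 2*8*4.4086 = 70.5376
  x_1 = 2.7402 - 0.01*32.8824 = 2.4114
  y_1 = 4.4086 - 0.01*70.5376 = 3.7032
Step 2: grad_x = 2*6*2.4114 = 28.9365, grad_y = 2*8*3.7032 = 59.2516
  x_2 = 2.4114 - 0.01*28.9365 = 2.122
  y_2 = 3.7032 - 0.01*59.2516 = 3.1107
f(2.122, 3.1107) = 6*2.122^2 + 8*3.1107^2 = 104.4296


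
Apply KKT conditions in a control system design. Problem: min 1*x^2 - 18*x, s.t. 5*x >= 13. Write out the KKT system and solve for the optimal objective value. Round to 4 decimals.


Step 1: Try lambda = 0 (constraint inactive).
Stationarity: 2*1*x - 18 = 0
x* = 18/(2*1) = 9.0
Check constraint: 5*9.0 = 45.0 >= 13 -- satisfied.
Step 2: Compute optimal value.
f(x*) = 1*9.0^2 - 18*9.0 = -81.0


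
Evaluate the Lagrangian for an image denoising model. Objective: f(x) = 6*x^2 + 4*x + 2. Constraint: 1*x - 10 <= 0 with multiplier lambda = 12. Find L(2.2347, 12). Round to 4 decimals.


Step 1: Evaluate f(x).
f(2.2347) = 6*2.2347^2 + 4*2.2347 + 2 = 40.9021
Step 2: Evaluate g(x).
g(2.2347) = 1*2.2347 - 10 = -7.7653
Step 3: Compute Lagrangian.
L = 40.9021 + 12*-7.7653 = -52.2815


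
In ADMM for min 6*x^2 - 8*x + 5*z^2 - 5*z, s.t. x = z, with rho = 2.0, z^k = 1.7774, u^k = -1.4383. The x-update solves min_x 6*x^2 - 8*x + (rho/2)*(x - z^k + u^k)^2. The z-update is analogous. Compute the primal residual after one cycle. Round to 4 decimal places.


ADMM iteration with rho = 2.0, z^k = 1.7774, u^k = -1.4383
Step 1: x-update.
Minimize 6*x^2 - 8*x + (2.0/2)*(x - 1.7774 - 1.4383)^2
FOC: (2*6 + 2.0)*x = 8 + 2.0*(1.7774 + 1.4383)
x^{k+1} = 1.0308
Step 2: z-update.
Minimize 5*z^2 - 5*z + (2.0/2)*(1.0308 - z - 1.4383)^2
FOC: (2*5 + 2.0)*z = 5 + 2.0*(1.0308 - 1.4383)
z^{k+1} = 0.3488
Step 3: u-update.
u^{k+1} = -1.4383 + 1.0308 - 0.3488 = -0.7562
Step 4: Primal residual = |1.0308 - 0.3488| = 0.6821


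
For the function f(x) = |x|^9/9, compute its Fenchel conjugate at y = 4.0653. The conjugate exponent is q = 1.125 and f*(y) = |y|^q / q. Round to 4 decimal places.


The conjugate exponent q satisfies 1/p + 1/q = 1.
p = 9, so q = 9/(9 - 1) = 1.125
|y|^q = 4.0653^1.125 = 4.8443
f*(4.0653) = 4.8443 / 1.125 = 4.306


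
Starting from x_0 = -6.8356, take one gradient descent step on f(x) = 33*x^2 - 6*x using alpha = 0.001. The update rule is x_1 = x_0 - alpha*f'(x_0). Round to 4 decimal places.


We compute the gradient at x_0 and apply the update.
f'(x) = 66*x - 6
f'(-6.8356) = 66*-6.8356 - 6 = -457.1496
x_1 = -6.8356 - 0.001*-457.1496 = -6.3785


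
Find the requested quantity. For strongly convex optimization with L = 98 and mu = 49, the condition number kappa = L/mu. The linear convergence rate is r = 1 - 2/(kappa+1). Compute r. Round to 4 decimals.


Step 1: Compute the condition number.
kappa = L/mu = 98/49 = 2.0
Step 2: Compute the convergence rate.
r = 1 - 2/(kappa + 1) = 1 - 2*mu/(L + mu) = (L - mu)/(L + mu) = 49/147 = 0.3333


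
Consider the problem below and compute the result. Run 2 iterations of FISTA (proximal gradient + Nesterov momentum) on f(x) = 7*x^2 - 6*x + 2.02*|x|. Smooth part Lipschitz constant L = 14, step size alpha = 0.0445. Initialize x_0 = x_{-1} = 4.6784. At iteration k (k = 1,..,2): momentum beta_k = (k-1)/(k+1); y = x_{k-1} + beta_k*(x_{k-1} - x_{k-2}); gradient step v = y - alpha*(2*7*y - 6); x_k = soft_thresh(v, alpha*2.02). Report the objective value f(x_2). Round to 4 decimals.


FISTA on f(x) = 7*x^2 - 6*x + 2.02*|x|
L = 14, alpha = 0.0445
Iteration 1: beta = 0.0, y = 4.6784 + 0.0*(4.6784 - 4.6784) = 4.6784
  grad(y) = 59.4976, v = y - alpha*grad = 2.0308
  prox(v) = soft_thresh(2.0308, 0.0899) = 1.9409
Iteration 2: beta = 0.3333, y = 1.9409 + 0.3333*(1.9409 - 4.6784) = 1.0284
  grad(y) = 8.397, v = y - alpha*grad = 0.6547
  prox(v) = soft_thresh(0.6547, 0.0899) = 0.5648
f(x_2) = 7*0.5648^2 - 6*0.5648 + 2.02*|0.5648| = -0.0149


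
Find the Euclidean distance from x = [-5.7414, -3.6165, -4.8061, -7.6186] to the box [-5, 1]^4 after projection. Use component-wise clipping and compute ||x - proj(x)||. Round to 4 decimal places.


Project each component onto [-5, 1].
clip(-5.7414) = -5.0, clip(-3.6165) = -3.6165, clip(-4.8061) = -4.8061, clip(-7.6186) = -5.0
Projection = [-5.0, -3.6165, -4.8061, -5.0]
Squared diffs: [0.5497, 0.0, 0.0, 6.8571]
Distance = sqrt(7.4068) = 2.7215


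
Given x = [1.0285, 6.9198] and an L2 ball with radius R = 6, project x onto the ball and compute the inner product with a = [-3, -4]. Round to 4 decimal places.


Step 1: Compute ||x|| (intermediates to 6 decimals).
||x|| = sqrt(1.0285^2 + 6.9198^2) = 6.995816
Step 2: Project.
Since ||x|| > R, scale = R/||x|| = 6/6.995816 = 0.857655, proj(x) = scale * x
proj(x) = [0.882098, 5.934801]
Step 3: Dot product.
a^T * proj(x) = -3*0.882098 - 4*5.934801 = -26.3855


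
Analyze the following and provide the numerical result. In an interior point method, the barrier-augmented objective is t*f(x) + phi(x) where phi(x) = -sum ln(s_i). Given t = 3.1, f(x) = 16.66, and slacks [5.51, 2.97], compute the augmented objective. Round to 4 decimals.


Step 1: Compute log-barrier.
ln values: [1.7066, 1.0886]
phi = -(1.7066 + 1.0886) = -2.7951
Step 2: Compute augmented objective.
t*f(x) = 3.1*16.66 = 51.646
Total = 51.646 - 2.7951 = 48.8509


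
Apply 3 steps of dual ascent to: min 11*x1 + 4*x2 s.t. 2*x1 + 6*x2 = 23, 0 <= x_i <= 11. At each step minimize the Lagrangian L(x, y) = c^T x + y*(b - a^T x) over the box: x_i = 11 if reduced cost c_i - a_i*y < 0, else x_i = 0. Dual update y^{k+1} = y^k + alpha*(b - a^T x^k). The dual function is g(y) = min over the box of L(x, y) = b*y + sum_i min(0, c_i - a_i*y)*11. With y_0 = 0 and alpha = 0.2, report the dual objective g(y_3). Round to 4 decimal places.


Dual ascent for LP: min 11*x1 + 4*x2, 2*x1 + 6*x2 = 23, 0 <= x_i <= 11
Step 1: y^k = 0.0, reduced costs: (11.0, 4.0)
  x^k = (0.0, 0.0), subgradient = b - a^T x = 23.0
  y^{k+1} = 0.0 + 0.2*23.0 = 4.6
Step 2: y^k = 4.6, reduced costs: (1.8, -23.6)
  x^k = (0.0, 11.0), subgradient = b - a^T x = -43.0
  y^{k+1} = 4.6 + 0.2*-43.0 = -4.0
Step 3: y^k = -4.0, reduced costs: (19.0, 28.0)
  x^k = (0.0, 0.0), subgradient = b - a^T x = 23.0
  y^{k+1} = -4.0 + 0.2*23.0 = 0.6
Dual objective at y_3 = 0.6: reduced costs (9.8, 0.4), box minimizer x = (0.0, 0.0)
g(y_3) = b*y + (c1 - a1*y)*x1 + (c2 - a2*y)*x2 = 23*0.6 + 9.8*0.0 + 0.4*0.0 = 13.8 + 0.0 + 0.0 = 13.8


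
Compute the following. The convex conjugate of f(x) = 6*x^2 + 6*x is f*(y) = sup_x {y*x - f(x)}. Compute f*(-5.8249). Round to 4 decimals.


f*(y) = sup_x {y*x - a*x^2 - b*x} = sup_x {(y-b)*x - a*x^2}
FOC: (y - b) - 2a*x = 0 => x* = (y - b)/(2a)
x* = (-5.8249 - 6)/(2*6) = -0.9854
f*(-5.8249) = (y-b)^2/(4a) = (-5.8249 - 6)^2/(4*6)
= 139.8283/24 = 5.8262


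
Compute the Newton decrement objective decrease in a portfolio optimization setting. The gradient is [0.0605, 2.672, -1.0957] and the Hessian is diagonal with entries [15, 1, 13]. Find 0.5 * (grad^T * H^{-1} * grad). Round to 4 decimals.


Step 1: H is diagonal, so H^(-1) * g = [0.004, 2.672, -0.0843].
Step 2: g^T H^(-1) g = sum_i g_i^2 / H_ii
  = (0.0605)^2/15 + (2.672)^2/1 + (-1.0957)^2/13
  = 0.0002 + 7.1396 + 0.0924 = 7.2322
Step 3: Objective decrease = 0.5 * g^T H^(-1) g = 3.6161


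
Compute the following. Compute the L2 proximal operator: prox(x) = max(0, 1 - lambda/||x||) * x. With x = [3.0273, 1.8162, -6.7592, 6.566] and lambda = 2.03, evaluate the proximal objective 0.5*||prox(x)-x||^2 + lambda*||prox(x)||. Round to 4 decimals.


Step 1: Compute ||x||.
||x|| = 10.0629
Step 2: Compute scaling factor.
scale = max(0, 1 - 2.03/10.0629) = 0.7983
Step 3: prox(x) = [2.4166, 1.4498, -5.3957, 5.2414]
||prox(x)|| = 8.0329
Step 4: Proximal objective.
0.5*||prox-x||^2 = 2.0605
lambda*||prox|| = 16.3068
Total = 18.3673


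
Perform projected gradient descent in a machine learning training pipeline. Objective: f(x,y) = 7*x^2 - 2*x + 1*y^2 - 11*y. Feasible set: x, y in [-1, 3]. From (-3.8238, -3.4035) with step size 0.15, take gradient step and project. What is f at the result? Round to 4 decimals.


Step 1: Compute gradient at (-3.8238, -3.4035).
grad_x = 2*7*-3.8238 - 2 = -55.5332
grad_y = 2*1*-3.4035 - 11 = -17.807
Step 2: Gradient step.
x_raw = -3.8238 - 0.15*-55.5332 = 4.5062
y_raw = -3.4035 - 0.15*-17.807 = -0.7325
Step 3: Project onto [-1, 3].
x_proj = clip(4.5062) = 3.0
y_proj = clip(-0.7325) = -0.7325
Step 4: Evaluate f.
f(3.0, -0.7325) = 65.5934


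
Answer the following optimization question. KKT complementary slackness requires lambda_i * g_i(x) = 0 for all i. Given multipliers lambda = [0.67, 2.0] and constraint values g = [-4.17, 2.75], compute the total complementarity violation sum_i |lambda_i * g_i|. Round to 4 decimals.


KKT complementary slackness check:
lambda_1 * g_1 = 0.67 * -4.17 = -2.7939
lambda_2 * g_2 = 2.0 * 2.75 = 5.5
Total violation = 2.7939 + 5.5 = 8.2939


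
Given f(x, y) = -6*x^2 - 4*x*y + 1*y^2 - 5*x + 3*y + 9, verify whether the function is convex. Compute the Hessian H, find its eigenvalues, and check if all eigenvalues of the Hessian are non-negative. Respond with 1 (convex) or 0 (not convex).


The Hessian of f(x,y) = -6*x^2 - 4*x*y + 1*y^2 - 5*x + 3*y + 9 is:
H = [[-12, -4], [-4, 2]]
Trace = -12 + 2 = -10
Determinant = -12*2 - (-4)^2 = -40
Discriminant = (-10)^2 - 4*-40 = 260.0
Eigenvalues: lambda_1 = -13.0623, lambda_2 = 3.0623
The function is not convex.

0


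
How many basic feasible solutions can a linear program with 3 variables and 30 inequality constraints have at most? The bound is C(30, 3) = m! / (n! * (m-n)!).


Each vertex corresponds to some choice of n active constraints out of m, so the number of vertices is at most C(m, n) = m! / (n!(m-n)!).
m = 30, n = 3
Numerator: 30 * 29 * 28
Denominator: 3! = 6
C(30, 3) = 4060


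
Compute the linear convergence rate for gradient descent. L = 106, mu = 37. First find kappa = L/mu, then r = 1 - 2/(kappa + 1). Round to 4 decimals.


Step 1: Compute the condition number.
kappa = L/mu = 106/37 = 2.8649
Step 2: Compute the convergence rate.
r = 1 - 2/(kappa + 1) = 1 - 2*mu/(L + mu) = (L - mu)/(L + mu) = 69/143 = 0.4825
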